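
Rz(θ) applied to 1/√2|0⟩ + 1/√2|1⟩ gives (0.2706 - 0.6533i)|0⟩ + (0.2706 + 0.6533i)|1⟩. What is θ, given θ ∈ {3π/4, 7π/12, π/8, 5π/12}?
3π/4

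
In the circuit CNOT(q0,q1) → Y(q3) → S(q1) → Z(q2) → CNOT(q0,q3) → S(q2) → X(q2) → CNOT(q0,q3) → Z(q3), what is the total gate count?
9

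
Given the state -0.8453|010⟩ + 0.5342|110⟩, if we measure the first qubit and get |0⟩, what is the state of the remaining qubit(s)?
-|10⟩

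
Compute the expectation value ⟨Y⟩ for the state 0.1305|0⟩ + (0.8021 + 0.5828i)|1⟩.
0.1521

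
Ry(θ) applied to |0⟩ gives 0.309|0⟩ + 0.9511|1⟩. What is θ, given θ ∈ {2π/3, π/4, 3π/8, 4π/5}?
4π/5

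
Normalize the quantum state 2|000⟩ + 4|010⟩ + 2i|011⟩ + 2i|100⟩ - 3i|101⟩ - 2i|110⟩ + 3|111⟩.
0.2828|000⟩ + 0.5657|010⟩ + 0.2828i|011⟩ + 0.2828i|100⟩ - 0.4243i|101⟩ - 0.2828i|110⟩ + 0.4243|111⟩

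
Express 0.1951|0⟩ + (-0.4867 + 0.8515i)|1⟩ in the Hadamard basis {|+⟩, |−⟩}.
(-0.2062 + 0.6021i)|+⟩ + (0.4821 - 0.6021i)|−⟩

With |ψ⟩ = α|0⟩ + β|1⟩, the Hadamard-basis coefficients are ⟨+|ψ⟩ = (α + β)/√2 and ⟨−|ψ⟩ = (α − β)/√2.
Here α = 0.1951, β = (-0.4867 + 0.8515i): (α + β)/√2 = (-0.2062 + 0.6021i), (α − β)/√2 = (0.4821 - 0.6021i).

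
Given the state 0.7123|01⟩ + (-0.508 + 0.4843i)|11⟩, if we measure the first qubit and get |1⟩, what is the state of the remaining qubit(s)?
(-0.7238 + 0.69i)|1⟩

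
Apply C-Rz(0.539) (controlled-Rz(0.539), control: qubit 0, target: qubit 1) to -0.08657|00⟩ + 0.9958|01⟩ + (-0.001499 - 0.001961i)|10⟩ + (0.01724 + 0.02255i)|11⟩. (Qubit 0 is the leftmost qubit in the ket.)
-0.08657|00⟩ + 0.9958|01⟩ + (-0.001967 - 0.001491i)|10⟩ + (0.01061 + 0.02633i)|11⟩

C-Rz(0.539) leaves the control-|0⟩ kets |00⟩, |01⟩ unchanged and applies Rz(0.539) to qubit 1 on the control-|1⟩ pair (|10⟩, |11⟩).
Rz(0.539) = [[e^(−iθ/2), 0], [0, e^(iθ/2)]] with e^(±iθ/2) = cos(θ/2) ± i·sin(θ/2); θ = 0.539, cos(θ/2) ≈ 0.963904, sin(θ/2) ≈ 0.26625.
With a = amp(|10⟩) = (-0.001499 - 0.001961i) and b = amp(|11⟩) = (0.01724 + 0.02255i):
new amp(|10⟩) = (0.963904 - 0.26625i)·a = (-0.001967 - 0.001491i)
new amp(|11⟩) = (0.963904 + 0.26625i)·b = (0.01061 + 0.02633i)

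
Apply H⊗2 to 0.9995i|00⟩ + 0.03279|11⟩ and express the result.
(0.0164 + 0.4998i)|00⟩ + (-0.0164 + 0.4998i)|01⟩ + (-0.0164 + 0.4998i)|10⟩ + (0.0164 + 0.4998i)|11⟩

H⊗2 gives amp(|y⟩) = (1/2) Σ_x (−1)^(x·y) amp(|x⟩), where x·y is the number of positions in which both x and y have a 1.
|00⟩: (0.9995i + 0.03279)/2 = (0.0164 + 0.4998i)
|01⟩: (0.9995i - 0.03279)/2 = (-0.0164 + 0.4998i)
|10⟩: (0.9995i - 0.03279)/2 = (-0.0164 + 0.4998i)
|11⟩: (0.9995i + 0.03279)/2 = (0.0164 + 0.4998i)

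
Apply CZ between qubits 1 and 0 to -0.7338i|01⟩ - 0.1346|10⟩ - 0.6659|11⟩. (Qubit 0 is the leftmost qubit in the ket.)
-0.7338i|01⟩ - 0.1346|10⟩ + 0.6659|11⟩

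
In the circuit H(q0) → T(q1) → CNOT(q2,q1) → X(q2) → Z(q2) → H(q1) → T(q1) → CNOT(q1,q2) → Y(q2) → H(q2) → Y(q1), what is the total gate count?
11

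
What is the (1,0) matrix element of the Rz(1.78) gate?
0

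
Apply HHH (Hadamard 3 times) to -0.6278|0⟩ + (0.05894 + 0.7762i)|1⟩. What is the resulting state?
(-0.4022 + 0.5489i)|0⟩ + (-0.4856 - 0.5489i)|1⟩

H² = I, so H^3 = H: a single Hadamard. With (a, b) = (-0.6278, (0.05894 + 0.7762i)), H gives ((a + b)/√2, (a − b)/√2) = ((-0.4022 + 0.5489i), (-0.4856 - 0.5489i)).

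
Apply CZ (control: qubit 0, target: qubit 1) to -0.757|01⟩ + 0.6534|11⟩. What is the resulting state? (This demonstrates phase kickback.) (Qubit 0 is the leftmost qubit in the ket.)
-0.757|01⟩ - 0.6534|11⟩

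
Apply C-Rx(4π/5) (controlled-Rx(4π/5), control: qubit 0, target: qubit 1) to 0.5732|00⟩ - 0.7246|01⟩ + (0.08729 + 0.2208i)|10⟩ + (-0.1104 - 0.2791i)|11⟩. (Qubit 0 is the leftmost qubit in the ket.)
0.5732|00⟩ - 0.7246|01⟩ + (-0.2385 + 0.1732i)|10⟩ + (0.1759 - 0.1693i)|11⟩

C-Rx(4π/5) leaves the control-|0⟩ kets |00⟩, |01⟩ unchanged and applies Rx(4π/5) to qubit 1 on the control-|1⟩ pair (|10⟩, |11⟩).
Rx(4π/5) = [[cos(θ/2), −i·sin(θ/2)], [−i·sin(θ/2), cos(θ/2)]]; θ = 4π/5, cos(θ/2) ≈ 0.309017, sin(θ/2) ≈ 0.951057.
With a = amp(|10⟩) = (0.08729 + 0.2208i) and b = amp(|11⟩) = (-0.1104 - 0.2791i):
new amp(|10⟩) = (0.309017)·a + (-0.951057i)·b = (-0.2385 + 0.1732i)
new amp(|11⟩) = (-0.951057i)·a + (0.309017)·b = (0.1759 - 0.1693i)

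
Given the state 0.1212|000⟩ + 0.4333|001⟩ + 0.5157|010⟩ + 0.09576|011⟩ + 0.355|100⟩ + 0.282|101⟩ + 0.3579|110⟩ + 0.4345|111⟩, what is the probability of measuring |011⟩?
0.00917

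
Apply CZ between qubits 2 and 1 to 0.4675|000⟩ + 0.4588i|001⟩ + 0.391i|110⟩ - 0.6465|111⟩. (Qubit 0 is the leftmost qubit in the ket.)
0.4675|000⟩ + 0.4588i|001⟩ + 0.391i|110⟩ + 0.6465|111⟩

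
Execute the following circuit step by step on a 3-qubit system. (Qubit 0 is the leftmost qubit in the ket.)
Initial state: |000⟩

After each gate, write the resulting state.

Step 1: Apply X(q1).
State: |010⟩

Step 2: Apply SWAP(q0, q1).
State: |100⟩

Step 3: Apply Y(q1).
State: i|110⟩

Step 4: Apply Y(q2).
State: -|111⟩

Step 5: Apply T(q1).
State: (-1/√2 - (1/√2)i)|111⟩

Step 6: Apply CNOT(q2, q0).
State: (-1/√2 - (1/√2)i)|011⟩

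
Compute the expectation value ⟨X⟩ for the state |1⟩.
0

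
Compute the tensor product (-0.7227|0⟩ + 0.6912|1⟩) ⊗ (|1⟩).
-0.7227|01⟩ + 0.6912|11⟩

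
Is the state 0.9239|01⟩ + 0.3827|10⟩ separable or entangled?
Entangled

Writing the state as a|00⟩ + b|01⟩ + c|10⟩ + d|11⟩, it is a product state iff ad − bc = 0.
Here (a, b, c, d) = (0, 0.9239, 0.3827, 0): ad − bc = (0)(0) − (0.9239)(0.3827) = -0.3536 ≠ 0, so the state is entangled.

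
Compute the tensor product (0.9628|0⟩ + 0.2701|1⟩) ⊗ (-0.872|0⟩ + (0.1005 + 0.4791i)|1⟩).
-0.8396|00⟩ + (0.09676 + 0.4613i)|01⟩ - 0.2355|10⟩ + (0.02715 + 0.1294i)|11⟩

amp(|b₁b₂…⟩) = product of the factor amplitudes for bits b₁, b₂, …; only kets whose every factor amplitude is nonzero survive.
|00⟩: (0.9628)(-0.872) = -0.8396
|01⟩: (0.9628)(0.1005 + 0.4791i) = (0.09676 + 0.4613i)
|10⟩: (0.2701)(-0.872) = -0.2355
|11⟩: (0.2701)(0.1005 + 0.4791i) = (0.02715 + 0.1294i)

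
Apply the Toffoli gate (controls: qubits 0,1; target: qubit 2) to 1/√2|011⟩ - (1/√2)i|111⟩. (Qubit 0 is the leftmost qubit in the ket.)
1/√2|011⟩ - (1/√2)i|110⟩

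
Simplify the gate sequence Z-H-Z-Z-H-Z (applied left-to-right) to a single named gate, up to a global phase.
I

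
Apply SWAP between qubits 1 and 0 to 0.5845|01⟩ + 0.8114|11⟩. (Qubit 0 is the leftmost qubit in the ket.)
0.5845|10⟩ + 0.8114|11⟩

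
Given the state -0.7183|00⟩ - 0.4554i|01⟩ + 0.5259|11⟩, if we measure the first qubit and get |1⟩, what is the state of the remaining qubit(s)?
|1⟩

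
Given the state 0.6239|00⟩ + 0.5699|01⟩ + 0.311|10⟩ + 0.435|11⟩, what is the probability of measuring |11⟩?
0.1892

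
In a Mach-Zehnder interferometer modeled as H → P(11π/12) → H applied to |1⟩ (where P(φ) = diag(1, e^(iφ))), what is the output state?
(0.983 - 0.1294i)|0⟩ + (0.01704 + 0.1294i)|1⟩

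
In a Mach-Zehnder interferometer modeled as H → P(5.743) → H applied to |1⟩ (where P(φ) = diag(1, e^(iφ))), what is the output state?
(0.07119 + 0.2571i)|0⟩ + (0.9288 - 0.2571i)|1⟩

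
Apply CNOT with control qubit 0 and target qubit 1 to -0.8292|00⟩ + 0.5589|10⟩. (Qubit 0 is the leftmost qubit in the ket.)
-0.8292|00⟩ + 0.5589|11⟩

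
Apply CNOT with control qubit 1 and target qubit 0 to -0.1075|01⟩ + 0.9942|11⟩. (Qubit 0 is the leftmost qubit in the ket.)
0.9942|01⟩ - 0.1075|11⟩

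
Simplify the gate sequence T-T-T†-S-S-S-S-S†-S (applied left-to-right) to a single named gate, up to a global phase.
T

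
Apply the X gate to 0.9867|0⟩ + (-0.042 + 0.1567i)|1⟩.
(-0.042 + 0.1567i)|0⟩ + 0.9867|1⟩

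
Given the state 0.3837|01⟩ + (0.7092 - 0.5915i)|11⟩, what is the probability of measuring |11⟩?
0.8528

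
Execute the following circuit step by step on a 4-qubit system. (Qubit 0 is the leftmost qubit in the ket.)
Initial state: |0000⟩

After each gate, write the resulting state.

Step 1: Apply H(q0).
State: 1/√2|0000⟩ + 1/√2|1000⟩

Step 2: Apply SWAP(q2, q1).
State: 1/√2|0000⟩ + 1/√2|1000⟩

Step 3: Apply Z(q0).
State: 1/√2|0000⟩ - 1/√2|1000⟩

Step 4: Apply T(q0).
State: 1/√2|0000⟩ + (-1/2 - (1/2)i)|1000⟩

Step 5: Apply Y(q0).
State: (-1/2 + (1/2)i)|0000⟩ + (1/√2)i|1000⟩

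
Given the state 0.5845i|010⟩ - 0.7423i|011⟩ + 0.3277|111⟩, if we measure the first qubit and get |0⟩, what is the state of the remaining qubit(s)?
0.6186i|10⟩ - 0.7857i|11⟩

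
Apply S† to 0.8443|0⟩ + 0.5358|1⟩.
0.8443|0⟩ - 0.5358i|1⟩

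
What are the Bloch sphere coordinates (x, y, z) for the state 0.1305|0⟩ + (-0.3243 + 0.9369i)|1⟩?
(-0.08464, 0.2445, -0.9659)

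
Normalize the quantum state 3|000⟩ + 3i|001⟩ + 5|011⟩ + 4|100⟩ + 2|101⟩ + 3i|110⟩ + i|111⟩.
0.3511|000⟩ + 0.3511i|001⟩ + 0.5852|011⟩ + 0.4682|100⟩ + 0.2341|101⟩ + 0.3511i|110⟩ + 0.117i|111⟩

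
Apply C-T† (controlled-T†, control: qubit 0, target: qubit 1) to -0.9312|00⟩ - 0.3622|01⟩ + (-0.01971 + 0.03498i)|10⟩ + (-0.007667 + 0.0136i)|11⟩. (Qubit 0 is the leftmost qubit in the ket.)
-0.9312|00⟩ - 0.3622|01⟩ + (-0.01971 + 0.03498i)|10⟩ + (0.004195 + 0.01504i)|11⟩

C-T† leaves the control-|0⟩ kets |00⟩, |01⟩ unchanged and applies T† to qubit 1 on the control-|1⟩ pair (|10⟩, |11⟩).
T† = [[1, 0], [0, (1/√2 - (1/√2)i)]].
With a = amp(|10⟩) = (-0.01971 + 0.03498i) and b = amp(|11⟩) = (-0.007667 + 0.0136i):
new amp(|10⟩) = (1)·a = (-0.01971 + 0.03498i)
new amp(|11⟩) = (1/√2 - (1/√2)i)·b = (0.004195 + 0.01504i)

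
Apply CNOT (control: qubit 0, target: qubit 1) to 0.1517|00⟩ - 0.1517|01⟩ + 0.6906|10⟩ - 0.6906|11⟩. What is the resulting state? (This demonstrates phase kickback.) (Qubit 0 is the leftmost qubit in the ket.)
0.1517|00⟩ - 0.1517|01⟩ - 0.6906|10⟩ + 0.6906|11⟩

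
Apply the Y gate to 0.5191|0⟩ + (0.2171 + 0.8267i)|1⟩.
(0.8267 - 0.2171i)|0⟩ + 0.5191i|1⟩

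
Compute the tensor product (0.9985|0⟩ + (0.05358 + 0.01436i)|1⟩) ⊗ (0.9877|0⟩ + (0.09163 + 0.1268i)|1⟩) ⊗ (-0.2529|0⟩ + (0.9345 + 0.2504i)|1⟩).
-0.2494|000⟩ + (0.9216 + 0.2469i)|001⟩ + (-0.02314 - 0.03202i)|010⟩ + (0.0538 + 0.1412i)|011⟩ + (-0.01338 - 0.003587i)|100⟩ + (0.0459 + 0.02651i)|101⟩ + (-0.0007811 - 0.002051i)|110⟩ + (0.0008557 + 0.008352i)|111⟩

amp(|b₁b₂…⟩) = product of the factor amplitudes for bits b₁, b₂, …; only kets whose every factor amplitude is nonzero survive.
|000⟩: (0.9985)(0.9877)(-0.2529) = -0.2494
|001⟩: (0.9985)(0.9877)(0.9345 + 0.2504i) = (0.9216 + 0.2469i)
|010⟩: (0.9985)(0.09163 + 0.1268i)(-0.2529) = (-0.02314 - 0.03202i)
|011⟩: (0.9985)(0.09163 + 0.1268i)(0.9345 + 0.2504i) = (0.0538 + 0.1412i)
|100⟩: (0.05358 + 0.01436i)(0.9877)(-0.2529) = (-0.01338 - 0.003587i)
|101⟩: (0.05358 + 0.01436i)(0.9877)(0.9345 + 0.2504i) = (0.0459 + 0.02651i)
|110⟩: (0.05358 + 0.01436i)(0.09163 + 0.1268i)(-0.2529) = (-0.0007811 - 0.002051i)
|111⟩: (0.05358 + 0.01436i)(0.09163 + 0.1268i)(0.9345 + 0.2504i) = (0.0008557 + 0.008352i)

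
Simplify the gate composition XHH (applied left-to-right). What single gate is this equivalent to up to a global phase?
X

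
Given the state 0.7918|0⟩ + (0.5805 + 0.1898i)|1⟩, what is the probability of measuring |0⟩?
0.6269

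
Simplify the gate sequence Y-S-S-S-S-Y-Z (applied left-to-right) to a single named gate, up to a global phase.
Z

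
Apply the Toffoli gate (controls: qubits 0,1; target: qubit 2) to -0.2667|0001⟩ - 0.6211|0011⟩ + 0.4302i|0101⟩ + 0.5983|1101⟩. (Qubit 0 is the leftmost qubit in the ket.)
-0.2667|0001⟩ - 0.6211|0011⟩ + 0.4302i|0101⟩ + 0.5983|1111⟩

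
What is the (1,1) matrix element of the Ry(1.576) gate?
0.7053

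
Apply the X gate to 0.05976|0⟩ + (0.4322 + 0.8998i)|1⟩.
(0.4322 + 0.8998i)|0⟩ + 0.05976|1⟩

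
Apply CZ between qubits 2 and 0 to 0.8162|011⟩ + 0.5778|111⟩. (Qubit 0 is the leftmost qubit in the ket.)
0.8162|011⟩ - 0.5778|111⟩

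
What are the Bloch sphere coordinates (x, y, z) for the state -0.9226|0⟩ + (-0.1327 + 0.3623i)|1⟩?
(0.2449, -0.6685, 0.7023)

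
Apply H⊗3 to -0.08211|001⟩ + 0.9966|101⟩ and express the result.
0.3233|000⟩ - 0.3233|001⟩ + 0.3233|010⟩ - 0.3233|011⟩ - 0.3814|100⟩ + 0.3814|101⟩ - 0.3814|110⟩ + 0.3814|111⟩

H⊗3 gives amp(|y⟩) = (1/2√2) Σ_x (−1)^(x·y) amp(|x⟩), where x·y is the number of positions in which both x and y have a 1.
|000⟩: (-0.08211 + 0.9966)/(2√2) = 0.3233
|001⟩: (0.08211 - 0.9966)/(2√2) = -0.3233
|010⟩: (-0.08211 + 0.9966)/(2√2) = 0.3233
|011⟩: (0.08211 - 0.9966)/(2√2) = -0.3233
|100⟩: (-0.08211 - 0.9966)/(2√2) = -0.3814
|101⟩: (0.08211 + 0.9966)/(2√2) = 0.3814
|110⟩: (-0.08211 - 0.9966)/(2√2) = -0.3814
|111⟩: (0.08211 + 0.9966)/(2√2) = 0.3814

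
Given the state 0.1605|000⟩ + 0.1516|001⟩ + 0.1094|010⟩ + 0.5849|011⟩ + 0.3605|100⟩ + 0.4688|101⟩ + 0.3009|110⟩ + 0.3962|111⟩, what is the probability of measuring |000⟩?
0.02576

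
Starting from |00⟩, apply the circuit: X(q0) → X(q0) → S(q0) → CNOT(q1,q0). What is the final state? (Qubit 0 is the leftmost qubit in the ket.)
|00⟩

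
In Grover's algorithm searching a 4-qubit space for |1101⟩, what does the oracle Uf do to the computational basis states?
Uf|x⟩ = -|x⟩ if x = 1101, else |x⟩ (phase flip on target)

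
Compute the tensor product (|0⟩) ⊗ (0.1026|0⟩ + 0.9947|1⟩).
0.1026|00⟩ + 0.9947|01⟩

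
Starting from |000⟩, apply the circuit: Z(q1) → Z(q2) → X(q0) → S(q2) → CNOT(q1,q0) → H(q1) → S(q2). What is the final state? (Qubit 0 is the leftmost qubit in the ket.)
1/√2|100⟩ + 1/√2|110⟩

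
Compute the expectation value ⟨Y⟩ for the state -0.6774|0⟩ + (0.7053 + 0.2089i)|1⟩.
-0.283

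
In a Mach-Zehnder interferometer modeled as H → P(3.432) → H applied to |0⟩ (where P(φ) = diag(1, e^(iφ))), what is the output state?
(0.02094 - 0.1432i)|0⟩ + (0.9791 + 0.1432i)|1⟩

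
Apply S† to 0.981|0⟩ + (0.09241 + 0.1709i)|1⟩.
0.981|0⟩ + (0.1709 - 0.09241i)|1⟩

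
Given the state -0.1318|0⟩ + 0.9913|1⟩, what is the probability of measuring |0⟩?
0.01737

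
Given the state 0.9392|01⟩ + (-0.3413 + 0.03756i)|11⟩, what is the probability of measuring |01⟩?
0.8821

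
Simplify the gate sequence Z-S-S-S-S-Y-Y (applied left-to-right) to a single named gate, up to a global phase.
Z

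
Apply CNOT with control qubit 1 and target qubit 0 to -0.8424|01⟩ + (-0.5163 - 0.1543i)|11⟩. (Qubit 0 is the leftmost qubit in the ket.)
(-0.5163 - 0.1543i)|01⟩ - 0.8424|11⟩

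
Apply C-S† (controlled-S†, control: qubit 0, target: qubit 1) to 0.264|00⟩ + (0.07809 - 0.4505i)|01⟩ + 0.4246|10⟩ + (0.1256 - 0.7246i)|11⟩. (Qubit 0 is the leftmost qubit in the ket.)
0.264|00⟩ + (0.07809 - 0.4505i)|01⟩ + 0.4246|10⟩ + (-0.7246 - 0.1256i)|11⟩

C-S† leaves the control-|0⟩ kets |00⟩, |01⟩ unchanged and applies S† to qubit 1 on the control-|1⟩ pair (|10⟩, |11⟩).
S† = [[1, 0], [0, -i]].
With a = amp(|10⟩) = 0.4246 and b = amp(|11⟩) = (0.1256 - 0.7246i):
new amp(|10⟩) = (1)·a = 0.4246
new amp(|11⟩) = (-i)·b = (-0.7246 - 0.1256i)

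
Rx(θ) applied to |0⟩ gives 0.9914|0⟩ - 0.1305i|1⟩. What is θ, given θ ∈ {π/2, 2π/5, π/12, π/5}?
π/12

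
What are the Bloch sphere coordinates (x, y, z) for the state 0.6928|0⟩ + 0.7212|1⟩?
(0.9993, 0, -0.04016)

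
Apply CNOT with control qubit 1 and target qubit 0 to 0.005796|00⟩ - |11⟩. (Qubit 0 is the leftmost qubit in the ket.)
0.005796|00⟩ - |01⟩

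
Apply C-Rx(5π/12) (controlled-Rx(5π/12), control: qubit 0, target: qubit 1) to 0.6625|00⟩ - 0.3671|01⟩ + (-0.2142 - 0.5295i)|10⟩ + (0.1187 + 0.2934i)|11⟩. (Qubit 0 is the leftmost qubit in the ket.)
0.6625|00⟩ - 0.3671|01⟩ + (0.008674 - 0.4923i)|10⟩ + (-0.2282 + 0.3632i)|11⟩

C-Rx(5π/12) leaves the control-|0⟩ kets |00⟩, |01⟩ unchanged and applies Rx(5π/12) to qubit 1 on the control-|1⟩ pair (|10⟩, |11⟩).
Rx(5π/12) = [[cos(θ/2), −i·sin(θ/2)], [−i·sin(θ/2), cos(θ/2)]]; θ = 5π/12, cos(θ/2) ≈ 0.793353, sin(θ/2) ≈ 0.608761.
With a = amp(|10⟩) = (-0.2142 - 0.5295i) and b = amp(|11⟩) = (0.1187 + 0.2934i):
new amp(|10⟩) = (0.793353)·a + (-0.608761i)·b = (0.008674 - 0.4923i)
new amp(|11⟩) = (-0.608761i)·a + (0.793353)·b = (-0.2282 + 0.3632i)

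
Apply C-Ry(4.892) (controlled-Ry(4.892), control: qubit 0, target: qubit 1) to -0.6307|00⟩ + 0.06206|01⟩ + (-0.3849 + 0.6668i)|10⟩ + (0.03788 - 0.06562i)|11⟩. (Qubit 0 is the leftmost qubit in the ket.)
-0.6307|00⟩ + 0.06206|01⟩ + (0.2712 - 0.4698i)|10⟩ + (-0.2757 + 0.4777i)|11⟩

C-Ry(4.892) leaves the control-|0⟩ kets |00⟩, |01⟩ unchanged and applies Ry(4.892) to qubit 1 on the control-|1⟩ pair (|10⟩, |11⟩).
Ry(4.892) = [[cos(θ/2), −sin(θ/2)], [sin(θ/2), cos(θ/2)]]; θ = 4.892, cos(θ/2) ≈ -0.767674, sin(θ/2) ≈ 0.640841.
With a = amp(|10⟩) = (-0.3849 + 0.6668i) and b = amp(|11⟩) = (0.03788 - 0.06562i):
new amp(|10⟩) = (-0.767674)·a + (-0.640841)·b = (0.2712 - 0.4698i)
new amp(|11⟩) = (0.640841)·a + (-0.767674)·b = (-0.2757 + 0.4777i)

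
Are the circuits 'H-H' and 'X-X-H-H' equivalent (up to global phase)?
Yes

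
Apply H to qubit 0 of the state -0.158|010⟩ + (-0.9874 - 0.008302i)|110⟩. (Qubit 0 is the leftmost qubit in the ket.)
(-0.8099 - 0.00587i)|010⟩ + (0.5865 + 0.00587i)|110⟩

H on qubit 0 mixes each pair of kets that differ only in qubit 0: amplitudes (a, b) of (|…0…⟩, |…1…⟩) become ((a + b)/√2, (a − b)/√2). Kets absent from the input have amplitude 0.
(|010⟩, |110⟩): (a, b) = (-0.158, (-0.9874 - 0.008302i)) → ((-0.8099 - 0.00587i), (0.5865 + 0.00587i))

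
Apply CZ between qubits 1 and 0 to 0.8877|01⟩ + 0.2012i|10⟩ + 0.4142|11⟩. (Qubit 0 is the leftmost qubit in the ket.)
0.8877|01⟩ + 0.2012i|10⟩ - 0.4142|11⟩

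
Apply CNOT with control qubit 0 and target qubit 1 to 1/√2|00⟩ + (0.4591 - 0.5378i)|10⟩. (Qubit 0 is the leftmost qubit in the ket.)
1/√2|00⟩ + (0.4591 - 0.5378i)|11⟩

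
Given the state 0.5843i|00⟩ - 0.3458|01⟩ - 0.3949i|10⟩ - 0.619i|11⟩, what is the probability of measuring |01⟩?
0.1196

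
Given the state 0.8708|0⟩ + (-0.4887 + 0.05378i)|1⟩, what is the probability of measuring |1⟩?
0.2417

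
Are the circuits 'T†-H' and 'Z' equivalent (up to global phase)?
No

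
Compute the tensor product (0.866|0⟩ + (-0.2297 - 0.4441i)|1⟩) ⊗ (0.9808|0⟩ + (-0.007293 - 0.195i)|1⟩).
0.8494|00⟩ + (-0.006316 - 0.1689i)|01⟩ + (-0.2253 - 0.4356i)|10⟩ + (-0.08492 + 0.04803i)|11⟩

amp(|b₁b₂…⟩) = product of the factor amplitudes for bits b₁, b₂, …; only kets whose every factor amplitude is nonzero survive.
|00⟩: (0.866)(0.9808) = 0.8494
|01⟩: (0.866)(-0.007293 - 0.195i) = (-0.006316 - 0.1689i)
|10⟩: (-0.2297 - 0.4441i)(0.9808) = (-0.2253 - 0.4356i)
|11⟩: (-0.2297 - 0.4441i)(-0.007293 - 0.195i) = (-0.08492 + 0.04803i)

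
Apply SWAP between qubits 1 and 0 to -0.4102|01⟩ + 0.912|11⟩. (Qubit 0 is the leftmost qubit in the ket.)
-0.4102|10⟩ + 0.912|11⟩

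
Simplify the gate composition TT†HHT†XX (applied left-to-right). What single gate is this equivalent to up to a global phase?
T†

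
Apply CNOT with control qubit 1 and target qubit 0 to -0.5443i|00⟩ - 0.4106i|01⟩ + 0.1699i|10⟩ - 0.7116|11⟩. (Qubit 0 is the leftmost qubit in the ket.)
-0.5443i|00⟩ - 0.7116|01⟩ + 0.1699i|10⟩ - 0.4106i|11⟩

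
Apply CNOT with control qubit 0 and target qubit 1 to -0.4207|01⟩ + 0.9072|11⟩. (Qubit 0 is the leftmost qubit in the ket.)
-0.4207|01⟩ + 0.9072|10⟩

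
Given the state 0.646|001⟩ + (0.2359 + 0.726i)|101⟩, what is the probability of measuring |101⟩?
0.5827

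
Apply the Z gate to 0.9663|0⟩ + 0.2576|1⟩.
0.9663|0⟩ - 0.2576|1⟩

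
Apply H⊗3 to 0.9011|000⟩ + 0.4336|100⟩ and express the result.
0.4719|000⟩ + 0.4719|001⟩ + 0.4719|010⟩ + 0.4719|011⟩ + 0.1653|100⟩ + 0.1653|101⟩ + 0.1653|110⟩ + 0.1653|111⟩

H⊗3 gives amp(|y⟩) = (1/2√2) Σ_x (−1)^(x·y) amp(|x⟩), where x·y is the number of positions in which both x and y have a 1.
|000⟩: (0.9011 + 0.4336)/(2√2) = 0.4719
|001⟩: (0.9011 + 0.4336)/(2√2) = 0.4719
|010⟩: (0.9011 + 0.4336)/(2√2) = 0.4719
|011⟩: (0.9011 + 0.4336)/(2√2) = 0.4719
|100⟩: (0.9011 - 0.4336)/(2√2) = 0.1653
|101⟩: (0.9011 - 0.4336)/(2√2) = 0.1653
|110⟩: (0.9011 - 0.4336)/(2√2) = 0.1653
|111⟩: (0.9011 - 0.4336)/(2√2) = 0.1653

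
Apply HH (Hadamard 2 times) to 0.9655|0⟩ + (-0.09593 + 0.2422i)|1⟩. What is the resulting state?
0.9655|0⟩ + (-0.09593 + 0.2422i)|1⟩

H² = I, so an even number of Hadamards cancels: H^2 = I and the state is unchanged.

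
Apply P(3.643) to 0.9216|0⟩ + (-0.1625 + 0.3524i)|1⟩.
0.9216|0⟩ + (0.3119 - 0.2309i)|1⟩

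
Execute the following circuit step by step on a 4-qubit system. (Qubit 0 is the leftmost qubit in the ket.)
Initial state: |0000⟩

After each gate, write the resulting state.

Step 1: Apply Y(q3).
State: i|0001⟩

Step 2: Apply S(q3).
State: -|0001⟩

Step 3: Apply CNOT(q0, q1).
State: -|0001⟩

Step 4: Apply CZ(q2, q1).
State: -|0001⟩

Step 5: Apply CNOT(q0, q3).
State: -|0001⟩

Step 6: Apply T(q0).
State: -|0001⟩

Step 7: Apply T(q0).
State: -|0001⟩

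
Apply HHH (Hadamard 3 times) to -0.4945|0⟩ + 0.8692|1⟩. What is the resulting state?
0.265|0⟩ - 0.9643|1⟩

H² = I, so H^3 = H: a single Hadamard. With (a, b) = (-0.4945, 0.8692), H gives ((a + b)/√2, (a − b)/√2) = (0.265, -0.9643).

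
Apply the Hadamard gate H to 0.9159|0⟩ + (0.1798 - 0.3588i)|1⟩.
(0.7748 - 0.2537i)|0⟩ + (0.5205 + 0.2537i)|1⟩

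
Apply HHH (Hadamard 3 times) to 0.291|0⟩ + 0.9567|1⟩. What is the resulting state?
0.8823|0⟩ - 0.4707|1⟩

H² = I, so H^3 = H: a single Hadamard. With (a, b) = (0.291, 0.9567), H gives ((a + b)/√2, (a − b)/√2) = (0.8823, -0.4707).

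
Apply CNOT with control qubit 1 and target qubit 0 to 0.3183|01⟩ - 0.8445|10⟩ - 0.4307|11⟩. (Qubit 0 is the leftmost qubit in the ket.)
-0.4307|01⟩ - 0.8445|10⟩ + 0.3183|11⟩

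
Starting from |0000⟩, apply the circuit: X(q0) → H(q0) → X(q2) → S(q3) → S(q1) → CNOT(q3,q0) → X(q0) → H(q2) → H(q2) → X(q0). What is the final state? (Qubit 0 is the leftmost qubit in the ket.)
1/√2|0010⟩ - 1/√2|1010⟩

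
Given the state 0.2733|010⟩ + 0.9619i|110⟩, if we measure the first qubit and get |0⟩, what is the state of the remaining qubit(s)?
|10⟩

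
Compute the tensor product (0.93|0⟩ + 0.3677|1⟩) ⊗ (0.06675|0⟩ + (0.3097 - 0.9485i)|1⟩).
0.06208|00⟩ + (0.288 - 0.8821i)|01⟩ + 0.02454|10⟩ + (0.1139 - 0.3488i)|11⟩

amp(|b₁b₂…⟩) = product of the factor amplitudes for bits b₁, b₂, …; only kets whose every factor amplitude is nonzero survive.
|00⟩: (0.93)(0.06675) = 0.06208
|01⟩: (0.93)(0.3097 - 0.9485i) = (0.288 - 0.8821i)
|10⟩: (0.3677)(0.06675) = 0.02454
|11⟩: (0.3677)(0.3097 - 0.9485i) = (0.1139 - 0.3488i)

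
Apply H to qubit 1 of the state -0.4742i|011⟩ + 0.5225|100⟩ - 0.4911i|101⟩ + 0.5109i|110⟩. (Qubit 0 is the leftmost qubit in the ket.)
-0.3353i|001⟩ + 0.3353i|011⟩ + (0.3695 + 0.3613i)|100⟩ - 0.3473i|101⟩ + (0.3695 - 0.3613i)|110⟩ - 0.3473i|111⟩

H on qubit 1 mixes each pair of kets that differ only in qubit 1: amplitudes (a, b) of (|…0…⟩, |…1…⟩) become ((a + b)/√2, (a − b)/√2). Kets absent from the input have amplitude 0.
(|001⟩, |011⟩): (a, b) = (0, -0.4742i) → (-0.3353i, 0.3353i)
(|100⟩, |110⟩): (a, b) = (0.5225, 0.5109i) → ((0.3695 + 0.3613i), (0.3695 - 0.3613i))
(|101⟩, |111⟩): (a, b) = (-0.4911i, 0) → (-0.3473i, -0.3473i)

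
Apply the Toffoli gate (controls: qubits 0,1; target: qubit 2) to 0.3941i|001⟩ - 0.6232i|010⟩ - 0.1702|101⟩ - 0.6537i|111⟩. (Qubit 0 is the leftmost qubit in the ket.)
0.3941i|001⟩ - 0.6232i|010⟩ - 0.1702|101⟩ - 0.6537i|110⟩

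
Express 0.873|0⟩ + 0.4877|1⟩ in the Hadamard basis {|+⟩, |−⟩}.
0.9622|+⟩ + 0.2724|−⟩

With |ψ⟩ = α|0⟩ + β|1⟩, the Hadamard-basis coefficients are ⟨+|ψ⟩ = (α + β)/√2 and ⟨−|ψ⟩ = (α − β)/√2.
Here α = 0.873, β = 0.4877: (α + β)/√2 = 0.9622, (α − β)/√2 = 0.2724.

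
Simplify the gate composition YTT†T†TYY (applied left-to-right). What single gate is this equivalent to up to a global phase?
Y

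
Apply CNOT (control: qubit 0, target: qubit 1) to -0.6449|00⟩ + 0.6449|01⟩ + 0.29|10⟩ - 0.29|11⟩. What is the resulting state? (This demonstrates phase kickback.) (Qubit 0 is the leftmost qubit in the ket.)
-0.6449|00⟩ + 0.6449|01⟩ - 0.29|10⟩ + 0.29|11⟩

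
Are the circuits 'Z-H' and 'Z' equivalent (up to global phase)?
No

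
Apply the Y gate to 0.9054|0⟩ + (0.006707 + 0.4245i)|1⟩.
(0.4245 - 0.006707i)|0⟩ + 0.9054i|1⟩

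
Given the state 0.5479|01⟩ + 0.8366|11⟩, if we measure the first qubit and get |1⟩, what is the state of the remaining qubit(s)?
|1⟩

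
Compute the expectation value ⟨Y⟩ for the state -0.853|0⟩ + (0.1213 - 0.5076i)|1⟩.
0.866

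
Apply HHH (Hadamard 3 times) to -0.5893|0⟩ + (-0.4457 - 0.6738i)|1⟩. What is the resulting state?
(-0.7319 - 0.4764i)|0⟩ + (-0.1015 + 0.4764i)|1⟩

H² = I, so H^3 = H: a single Hadamard. With (a, b) = (-0.5893, (-0.4457 - 0.6738i)), H gives ((a + b)/√2, (a − b)/√2) = ((-0.7319 - 0.4764i), (-0.1015 + 0.4764i)).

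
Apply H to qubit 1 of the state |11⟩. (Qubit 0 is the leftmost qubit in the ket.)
1/√2|10⟩ - 1/√2|11⟩

H on qubit 1 mixes each pair of kets that differ only in qubit 1: amplitudes (a, b) of (|…0…⟩, |…1…⟩) become ((a + b)/√2, (a − b)/√2). Kets absent from the input have amplitude 0.
(|10⟩, |11⟩): (a, b) = (0, 1) → (1/√2, -1/√2)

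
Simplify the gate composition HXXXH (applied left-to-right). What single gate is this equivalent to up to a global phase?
Z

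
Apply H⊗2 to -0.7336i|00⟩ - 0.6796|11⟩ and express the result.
(-0.3398 - 0.3668i)|00⟩ + (0.3398 - 0.3668i)|01⟩ + (0.3398 - 0.3668i)|10⟩ + (-0.3398 - 0.3668i)|11⟩

H⊗2 gives amp(|y⟩) = (1/2) Σ_x (−1)^(x·y) amp(|x⟩), where x·y is the number of positions in which both x and y have a 1.
|00⟩: (-0.7336i - 0.6796)/2 = (-0.3398 - 0.3668i)
|01⟩: (-0.7336i + 0.6796)/2 = (0.3398 - 0.3668i)
|10⟩: (-0.7336i + 0.6796)/2 = (0.3398 - 0.3668i)
|11⟩: (-0.7336i - 0.6796)/2 = (-0.3398 - 0.3668i)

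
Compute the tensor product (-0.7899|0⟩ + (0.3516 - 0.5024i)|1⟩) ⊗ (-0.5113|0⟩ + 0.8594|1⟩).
0.4039|00⟩ - 0.6788|01⟩ + (-0.1798 + 0.2569i)|10⟩ + (0.3022 - 0.4318i)|11⟩

amp(|b₁b₂…⟩) = product of the factor amplitudes for bits b₁, b₂, …; only kets whose every factor amplitude is nonzero survive.
|00⟩: (-0.7899)(-0.5113) = 0.4039
|01⟩: (-0.7899)(0.8594) = -0.6788
|10⟩: (0.3516 - 0.5024i)(-0.5113) = (-0.1798 + 0.2569i)
|11⟩: (0.3516 - 0.5024i)(0.8594) = (0.3022 - 0.4318i)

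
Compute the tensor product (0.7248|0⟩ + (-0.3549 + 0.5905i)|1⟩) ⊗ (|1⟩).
0.7248|01⟩ + (-0.3549 + 0.5905i)|11⟩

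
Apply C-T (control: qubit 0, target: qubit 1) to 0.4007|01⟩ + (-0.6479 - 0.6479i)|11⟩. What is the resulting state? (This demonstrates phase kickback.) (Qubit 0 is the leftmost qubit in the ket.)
0.4007|01⟩ - 0.9163i|11⟩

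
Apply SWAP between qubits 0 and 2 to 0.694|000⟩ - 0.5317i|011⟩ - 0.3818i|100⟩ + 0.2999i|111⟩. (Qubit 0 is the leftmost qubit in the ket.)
0.694|000⟩ - 0.3818i|001⟩ - 0.5317i|110⟩ + 0.2999i|111⟩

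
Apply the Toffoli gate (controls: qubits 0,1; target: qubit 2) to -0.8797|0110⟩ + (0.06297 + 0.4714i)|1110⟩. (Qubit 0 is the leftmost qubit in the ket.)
-0.8797|0110⟩ + (0.06297 + 0.4714i)|1100⟩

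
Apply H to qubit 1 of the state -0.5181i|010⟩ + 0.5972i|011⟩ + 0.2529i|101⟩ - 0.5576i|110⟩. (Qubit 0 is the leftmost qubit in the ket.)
-0.3664i|000⟩ + 0.4223i|001⟩ + 0.3664i|010⟩ - 0.4223i|011⟩ - 0.3943i|100⟩ + 0.1788i|101⟩ + 0.3943i|110⟩ + 0.1788i|111⟩

H on qubit 1 mixes each pair of kets that differ only in qubit 1: amplitudes (a, b) of (|…0…⟩, |…1…⟩) become ((a + b)/√2, (a − b)/√2). Kets absent from the input have amplitude 0.
(|000⟩, |010⟩): (a, b) = (0, -0.5181i) → (-0.3664i, 0.3664i)
(|001⟩, |011⟩): (a, b) = (0, 0.5972i) → (0.4223i, -0.4223i)
(|100⟩, |110⟩): (a, b) = (0, -0.5576i) → (-0.3943i, 0.3943i)
(|101⟩, |111⟩): (a, b) = (0.2529i, 0) → (0.1788i, 0.1788i)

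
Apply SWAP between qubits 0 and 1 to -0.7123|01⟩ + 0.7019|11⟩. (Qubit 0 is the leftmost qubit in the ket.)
-0.7123|10⟩ + 0.7019|11⟩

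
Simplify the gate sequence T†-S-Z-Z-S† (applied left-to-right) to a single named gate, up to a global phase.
T†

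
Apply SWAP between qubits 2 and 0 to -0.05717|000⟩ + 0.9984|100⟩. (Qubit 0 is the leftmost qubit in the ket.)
-0.05717|000⟩ + 0.9984|001⟩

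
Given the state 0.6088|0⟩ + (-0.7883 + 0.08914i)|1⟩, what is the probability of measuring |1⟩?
0.6294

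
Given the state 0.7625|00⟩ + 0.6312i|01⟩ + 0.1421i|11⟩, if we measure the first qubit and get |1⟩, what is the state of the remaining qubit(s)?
i|1⟩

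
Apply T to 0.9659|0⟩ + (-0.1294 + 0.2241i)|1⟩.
0.9659|0⟩ + (-0.25 + 0.06696i)|1⟩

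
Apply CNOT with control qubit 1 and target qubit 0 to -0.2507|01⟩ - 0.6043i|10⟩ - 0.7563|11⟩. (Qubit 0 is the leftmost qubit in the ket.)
-0.7563|01⟩ - 0.6043i|10⟩ - 0.2507|11⟩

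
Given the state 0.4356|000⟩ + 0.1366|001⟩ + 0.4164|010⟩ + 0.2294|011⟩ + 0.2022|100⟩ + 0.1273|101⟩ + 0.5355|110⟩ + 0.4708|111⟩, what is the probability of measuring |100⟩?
0.04088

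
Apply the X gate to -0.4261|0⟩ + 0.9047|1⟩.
0.9047|0⟩ - 0.4261|1⟩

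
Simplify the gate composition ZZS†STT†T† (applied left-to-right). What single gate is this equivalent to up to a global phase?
T†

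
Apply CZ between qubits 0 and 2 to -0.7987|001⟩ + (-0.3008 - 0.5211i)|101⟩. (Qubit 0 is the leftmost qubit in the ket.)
-0.7987|001⟩ + (0.3008 + 0.5211i)|101⟩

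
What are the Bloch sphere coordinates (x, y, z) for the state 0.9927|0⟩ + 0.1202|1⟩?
(0.2386, 0, 0.971)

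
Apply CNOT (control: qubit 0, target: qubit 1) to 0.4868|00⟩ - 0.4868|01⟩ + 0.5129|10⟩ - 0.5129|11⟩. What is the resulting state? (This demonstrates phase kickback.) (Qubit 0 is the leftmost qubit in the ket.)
0.4868|00⟩ - 0.4868|01⟩ - 0.5129|10⟩ + 0.5129|11⟩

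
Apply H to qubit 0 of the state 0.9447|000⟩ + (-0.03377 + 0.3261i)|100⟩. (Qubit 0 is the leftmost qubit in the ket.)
(0.6441 + 0.2306i)|000⟩ + (0.6919 - 0.2306i)|100⟩

H on qubit 0 mixes each pair of kets that differ only in qubit 0: amplitudes (a, b) of (|…0…⟩, |…1…⟩) become ((a + b)/√2, (a − b)/√2). Kets absent from the input have amplitude 0.
(|000⟩, |100⟩): (a, b) = (0.9447, (-0.03377 + 0.3261i)) → ((0.6441 + 0.2306i), (0.6919 - 0.2306i))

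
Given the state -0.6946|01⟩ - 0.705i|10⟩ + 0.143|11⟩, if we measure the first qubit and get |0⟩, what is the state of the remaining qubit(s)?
-|1⟩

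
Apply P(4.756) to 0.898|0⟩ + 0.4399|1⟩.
0.898|0⟩ + (0.01918 - 0.4395i)|1⟩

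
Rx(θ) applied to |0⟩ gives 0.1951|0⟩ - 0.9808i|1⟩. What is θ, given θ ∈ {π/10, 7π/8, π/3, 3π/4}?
7π/8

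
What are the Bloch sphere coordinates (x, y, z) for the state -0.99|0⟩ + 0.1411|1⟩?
(-0.2794, 0, 0.9602)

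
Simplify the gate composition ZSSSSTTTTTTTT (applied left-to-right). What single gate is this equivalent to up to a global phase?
Z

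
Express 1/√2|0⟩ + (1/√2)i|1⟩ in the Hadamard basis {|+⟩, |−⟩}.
(1/2 + (1/2)i)|+⟩ + (1/2 - (1/2)i)|−⟩

With |ψ⟩ = α|0⟩ + β|1⟩, the Hadamard-basis coefficients are ⟨+|ψ⟩ = (α + β)/√2 and ⟨−|ψ⟩ = (α − β)/√2.
Here α = 1/√2, β = (1/√2)i: (α + β)/√2 = (1/2 + (1/2)i), (α − β)/√2 = (1/2 - (1/2)i).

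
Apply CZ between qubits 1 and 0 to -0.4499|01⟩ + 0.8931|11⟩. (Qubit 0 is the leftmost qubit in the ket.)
-0.4499|01⟩ - 0.8931|11⟩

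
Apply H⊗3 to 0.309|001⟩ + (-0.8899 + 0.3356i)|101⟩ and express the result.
(-0.2054 + 0.1187i)|000⟩ + (0.2054 - 0.1187i)|001⟩ + (-0.2054 + 0.1187i)|010⟩ + (0.2054 - 0.1187i)|011⟩ + (0.4239 - 0.1187i)|100⟩ + (-0.4239 + 0.1187i)|101⟩ + (0.4239 - 0.1187i)|110⟩ + (-0.4239 + 0.1187i)|111⟩

H⊗3 gives amp(|y⟩) = (1/2√2) Σ_x (−1)^(x·y) amp(|x⟩), where x·y is the number of positions in which both x and y have a 1.
|000⟩: (0.309 + (-0.8899 + 0.3356i))/(2√2) = (-0.2054 + 0.1187i)
|001⟩: (-0.309 - (-0.8899 + 0.3356i))/(2√2) = (0.2054 - 0.1187i)
|010⟩: (0.309 + (-0.8899 + 0.3356i))/(2√2) = (-0.2054 + 0.1187i)
|011⟩: (-0.309 - (-0.8899 + 0.3356i))/(2√2) = (0.2054 - 0.1187i)
|100⟩: (0.309 - (-0.8899 + 0.3356i))/(2√2) = (0.4239 - 0.1187i)
|101⟩: (-0.309 + (-0.8899 + 0.3356i))/(2√2) = (-0.4239 + 0.1187i)
|110⟩: (0.309 - (-0.8899 + 0.3356i))/(2√2) = (0.4239 - 0.1187i)
|111⟩: (-0.309 + (-0.8899 + 0.3356i))/(2√2) = (-0.4239 + 0.1187i)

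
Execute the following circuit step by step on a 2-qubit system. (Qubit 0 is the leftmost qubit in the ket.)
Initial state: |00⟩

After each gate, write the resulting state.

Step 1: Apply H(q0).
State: 1/√2|00⟩ + 1/√2|10⟩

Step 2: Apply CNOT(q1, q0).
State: 1/√2|00⟩ + 1/√2|10⟩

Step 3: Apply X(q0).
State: 1/√2|00⟩ + 1/√2|10⟩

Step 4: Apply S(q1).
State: 1/√2|00⟩ + 1/√2|10⟩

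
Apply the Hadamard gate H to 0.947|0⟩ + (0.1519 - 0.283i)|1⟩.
(0.777 - 0.2001i)|0⟩ + (0.5622 + 0.2001i)|1⟩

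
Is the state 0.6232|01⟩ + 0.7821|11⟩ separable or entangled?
Separable

Writing the state as a|00⟩ + b|01⟩ + c|10⟩ + d|11⟩, it is a product state iff ad − bc = 0.
Here (a, b, c, d) = (0, 0.6232, 0, 0.7821): ad − bc = (0)(0.7821) − (0.6232)(0) = 0, so the state is separable.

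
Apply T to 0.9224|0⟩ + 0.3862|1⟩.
0.9224|0⟩ + (0.2731 + 0.2731i)|1⟩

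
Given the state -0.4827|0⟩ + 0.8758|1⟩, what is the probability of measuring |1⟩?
0.767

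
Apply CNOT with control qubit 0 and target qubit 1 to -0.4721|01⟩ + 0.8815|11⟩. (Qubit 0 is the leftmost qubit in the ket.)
-0.4721|01⟩ + 0.8815|10⟩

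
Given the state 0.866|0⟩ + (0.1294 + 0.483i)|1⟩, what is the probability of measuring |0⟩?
0.75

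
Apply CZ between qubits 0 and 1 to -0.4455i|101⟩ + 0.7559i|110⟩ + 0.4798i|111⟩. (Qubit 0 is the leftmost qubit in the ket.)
-0.4455i|101⟩ - 0.7559i|110⟩ - 0.4798i|111⟩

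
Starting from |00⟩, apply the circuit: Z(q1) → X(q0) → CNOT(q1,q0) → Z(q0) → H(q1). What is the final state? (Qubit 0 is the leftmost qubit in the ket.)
-1/√2|10⟩ - 1/√2|11⟩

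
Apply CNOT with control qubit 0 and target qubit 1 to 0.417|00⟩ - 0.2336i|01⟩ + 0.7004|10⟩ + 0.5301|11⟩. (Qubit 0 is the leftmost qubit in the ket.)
0.417|00⟩ - 0.2336i|01⟩ + 0.5301|10⟩ + 0.7004|11⟩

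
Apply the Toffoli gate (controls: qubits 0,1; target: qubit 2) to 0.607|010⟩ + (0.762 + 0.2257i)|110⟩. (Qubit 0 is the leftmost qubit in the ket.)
0.607|010⟩ + (0.762 + 0.2257i)|111⟩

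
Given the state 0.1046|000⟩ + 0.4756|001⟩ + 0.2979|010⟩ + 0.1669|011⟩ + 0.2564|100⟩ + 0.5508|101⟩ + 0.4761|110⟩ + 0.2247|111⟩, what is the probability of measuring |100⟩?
0.06574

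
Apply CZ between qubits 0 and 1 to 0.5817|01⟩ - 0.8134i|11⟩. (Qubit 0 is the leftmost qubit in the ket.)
0.5817|01⟩ + 0.8134i|11⟩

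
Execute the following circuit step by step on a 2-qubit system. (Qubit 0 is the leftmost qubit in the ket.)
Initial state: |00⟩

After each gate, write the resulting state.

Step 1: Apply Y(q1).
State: i|01⟩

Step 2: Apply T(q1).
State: (-1/√2 + (1/√2)i)|01⟩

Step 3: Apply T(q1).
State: -|01⟩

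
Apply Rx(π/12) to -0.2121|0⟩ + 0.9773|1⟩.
(-0.2103 - 0.1276i)|0⟩ + (0.9689 + 0.02768i)|1⟩

Rx(π/12) = [[cos(θ/2), −i·sin(θ/2)], [−i·sin(θ/2), cos(θ/2)]]; θ = π/12, cos(θ/2) ≈ 0.991445, sin(θ/2) ≈ 0.130526.
With a = amp(|0⟩) = -0.2121 and b = amp(|1⟩) = 0.9773:
new amp(|0⟩) = (0.991445)·a + (-0.130526i)·b = (-0.2103 - 0.1276i)
new amp(|1⟩) = (-0.130526i)·a + (0.991445)·b = (0.9689 + 0.02768i)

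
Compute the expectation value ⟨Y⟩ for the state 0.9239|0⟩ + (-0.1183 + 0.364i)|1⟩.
0.6726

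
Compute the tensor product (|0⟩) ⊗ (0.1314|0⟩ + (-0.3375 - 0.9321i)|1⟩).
0.1314|00⟩ + (-0.3375 - 0.9321i)|01⟩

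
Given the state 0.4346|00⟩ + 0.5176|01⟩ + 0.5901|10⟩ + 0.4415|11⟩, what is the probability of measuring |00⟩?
0.1889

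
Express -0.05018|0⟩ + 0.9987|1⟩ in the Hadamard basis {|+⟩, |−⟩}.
0.6707|+⟩ - 0.7417|−⟩

With |ψ⟩ = α|0⟩ + β|1⟩, the Hadamard-basis coefficients are ⟨+|ψ⟩ = (α + β)/√2 and ⟨−|ψ⟩ = (α − β)/√2.
Here α = -0.05018, β = 0.9987: (α + β)/√2 = 0.6707, (α − β)/√2 = -0.7417.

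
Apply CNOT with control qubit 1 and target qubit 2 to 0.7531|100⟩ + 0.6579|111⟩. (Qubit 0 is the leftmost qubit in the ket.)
0.7531|100⟩ + 0.6579|110⟩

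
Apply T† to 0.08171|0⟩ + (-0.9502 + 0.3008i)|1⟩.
0.08171|0⟩ + (-0.4592 + 0.8846i)|1⟩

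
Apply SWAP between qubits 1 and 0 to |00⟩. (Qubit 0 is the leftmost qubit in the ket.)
|00⟩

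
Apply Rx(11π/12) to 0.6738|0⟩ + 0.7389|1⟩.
(0.08795 - 0.7326i)|0⟩ + (0.09645 - 0.668i)|1⟩

Rx(11π/12) = [[cos(θ/2), −i·sin(θ/2)], [−i·sin(θ/2), cos(θ/2)]]; θ = 11π/12, cos(θ/2) ≈ 0.130526, sin(θ/2) ≈ 0.991445.
With a = amp(|0⟩) = 0.6738 and b = amp(|1⟩) = 0.7389:
new amp(|0⟩) = (0.130526)·a + (-0.991445i)·b = (0.08795 - 0.7326i)
new amp(|1⟩) = (-0.991445i)·a + (0.130526)·b = (0.09645 - 0.668i)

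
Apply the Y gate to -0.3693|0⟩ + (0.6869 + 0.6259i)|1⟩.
(0.6259 - 0.6869i)|0⟩ - 0.3693i|1⟩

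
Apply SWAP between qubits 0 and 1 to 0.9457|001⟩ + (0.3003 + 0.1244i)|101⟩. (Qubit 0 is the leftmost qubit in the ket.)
0.9457|001⟩ + (0.3003 + 0.1244i)|011⟩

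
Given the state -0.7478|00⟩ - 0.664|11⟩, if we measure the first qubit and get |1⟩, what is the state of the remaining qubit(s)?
-|1⟩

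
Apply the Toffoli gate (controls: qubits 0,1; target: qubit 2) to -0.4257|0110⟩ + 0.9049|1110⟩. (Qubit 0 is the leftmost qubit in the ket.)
-0.4257|0110⟩ + 0.9049|1100⟩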